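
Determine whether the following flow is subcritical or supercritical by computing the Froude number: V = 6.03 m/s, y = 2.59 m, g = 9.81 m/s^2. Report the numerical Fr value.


The Froude number is defined as Fr = V / sqrt(g*y).
g*y = 9.81 * 2.59 = 25.4079.
sqrt(g*y) = sqrt(25.4079) = 5.0406.
Fr = 6.03 / 5.0406 = 1.1963.
Since Fr > 1, the flow is supercritical.

1.1963


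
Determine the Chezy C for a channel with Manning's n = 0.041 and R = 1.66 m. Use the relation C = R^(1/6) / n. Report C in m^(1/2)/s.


The Chezy coefficient relates to Manning's n through C = R^(1/6) / n.
R^(1/6) = 1.66^(1/6) = 1.08814.
C = 1.08814 / 0.041 = 26.54 m^(1/2)/s.

26.54


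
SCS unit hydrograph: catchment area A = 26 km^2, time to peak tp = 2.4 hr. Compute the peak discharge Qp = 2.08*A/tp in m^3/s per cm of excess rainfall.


SCS formula: Qp = 2.08 * A / tp.
Qp = 2.08 * 26 / 2.4
   = 54.08 / 2.4
   = 22.53 m^3/s per cm.

22.53


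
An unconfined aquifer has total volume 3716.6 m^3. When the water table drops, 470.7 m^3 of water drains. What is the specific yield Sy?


Specific yield Sy = Volume drained / Total volume.
Sy = 470.7 / 3716.6
   = 0.1266.

0.1266


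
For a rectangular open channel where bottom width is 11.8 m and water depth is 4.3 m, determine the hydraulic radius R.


For a rectangular section:
Flow area A = b * y = 11.8 * 4.3 = 50.74 m^2.
Wetted perimeter P = b + 2y = 11.8 + 2*4.3 = 20.4 m.
Hydraulic radius R = A/P = 50.74 / 20.4 = 2.4873 m.

2.4873


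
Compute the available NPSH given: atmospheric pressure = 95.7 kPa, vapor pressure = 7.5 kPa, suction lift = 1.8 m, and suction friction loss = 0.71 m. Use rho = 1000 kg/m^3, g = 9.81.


NPSHa = p_atm/(rho*g) - z_s - hf_s - p_vap/(rho*g).
p_atm/(rho*g) = 95.7*1000 / (1000*9.81) = 9.755 m.
p_vap/(rho*g) = 7.5*1000 / (1000*9.81) = 0.765 m.
NPSHa = 9.755 - 1.8 - 0.71 - 0.765
      = 6.48 m.

6.48


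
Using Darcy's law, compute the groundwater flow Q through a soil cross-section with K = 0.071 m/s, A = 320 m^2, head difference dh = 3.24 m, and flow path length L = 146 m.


Darcy's law: Q = K * A * i, where i = dh/L.
Hydraulic gradient i = 3.24 / 146 = 0.022192.
Q = 0.071 * 320 * 0.022192
  = 0.5042 m^3/s.

0.5042


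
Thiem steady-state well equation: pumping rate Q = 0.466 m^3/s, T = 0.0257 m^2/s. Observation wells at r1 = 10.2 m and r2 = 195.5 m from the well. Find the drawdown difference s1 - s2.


Thiem equation: s1 - s2 = Q/(2*pi*T) * ln(r2/r1).
ln(r2/r1) = ln(195.5/10.2) = 2.9532.
Q/(2*pi*T) = 0.466 / (2*pi*0.0257) = 0.466 / 0.1615 = 2.8858.
s1 - s2 = 2.8858 * 2.9532 = 8.5224 m.

8.5224


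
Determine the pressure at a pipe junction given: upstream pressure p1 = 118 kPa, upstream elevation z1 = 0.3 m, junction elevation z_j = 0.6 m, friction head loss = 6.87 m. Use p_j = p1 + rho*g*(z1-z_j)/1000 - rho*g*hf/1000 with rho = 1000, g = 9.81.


Junction pressure: p_j = p1 + rho*g*(z1 - z_j)/1000 - rho*g*hf/1000.
Elevation term = 1000*9.81*(0.3 - 0.6)/1000 = -2.943 kPa.
Friction term = 1000*9.81*6.87/1000 = 67.395 kPa.
p_j = 118 + -2.943 - 67.395 = 47.66 kPa.

47.66


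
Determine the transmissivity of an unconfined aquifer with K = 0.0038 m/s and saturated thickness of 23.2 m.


Transmissivity is defined as T = K * h.
T = 0.0038 * 23.2
  = 0.0882 m^2/s.

0.0882


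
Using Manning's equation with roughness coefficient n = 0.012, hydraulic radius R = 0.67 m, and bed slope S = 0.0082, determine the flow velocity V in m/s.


Manning's equation gives V = (1/n) * R^(2/3) * S^(1/2).
First, compute R^(2/3) = 0.67^(2/3) = 0.7657.
Next, S^(1/2) = 0.0082^(1/2) = 0.090554.
Then 1/n = 1/0.012 = 83.33.
V = 83.33 * 0.7657 * 0.090554 = 5.778 m/s.

5.778


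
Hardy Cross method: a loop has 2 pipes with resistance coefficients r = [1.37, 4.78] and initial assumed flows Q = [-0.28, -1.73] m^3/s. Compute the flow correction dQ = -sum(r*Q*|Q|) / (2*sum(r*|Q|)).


Numerator terms (r*Q*|Q|): 1.37*-0.28*|-0.28| = -0.1074; 4.78*-1.73*|-1.73| = -14.3061.
Sum of numerator = -14.4135.
Denominator terms (r*|Q|): 1.37*|-0.28| = 0.3836; 4.78*|-1.73| = 8.2694.
2 * sum of denominator = 2 * 8.653 = 17.306.
dQ = --14.4135 / 17.306 = 0.8329 m^3/s.

0.8329


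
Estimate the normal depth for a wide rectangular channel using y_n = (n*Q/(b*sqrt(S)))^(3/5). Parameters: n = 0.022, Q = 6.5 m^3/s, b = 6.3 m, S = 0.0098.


We use the wide-channel approximation y_n = (n*Q/(b*sqrt(S)))^(3/5).
sqrt(S) = sqrt(0.0098) = 0.098995.
Numerator: n*Q = 0.022 * 6.5 = 0.143.
Denominator: b*sqrt(S) = 6.3 * 0.098995 = 0.623668.
arg = 0.2293.
y_n = 0.2293^(3/5) = 0.4133 m.

0.4133


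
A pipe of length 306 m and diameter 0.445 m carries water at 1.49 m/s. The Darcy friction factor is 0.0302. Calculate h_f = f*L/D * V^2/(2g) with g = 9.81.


Darcy-Weisbach equation: h_f = f * (L/D) * V^2/(2g).
f * L/D = 0.0302 * 306/0.445 = 20.7667.
V^2/(2g) = 1.49^2 / (2*9.81) = 2.2201 / 19.62 = 0.1132 m.
h_f = 20.7667 * 0.1132 = 2.35 m.

2.35


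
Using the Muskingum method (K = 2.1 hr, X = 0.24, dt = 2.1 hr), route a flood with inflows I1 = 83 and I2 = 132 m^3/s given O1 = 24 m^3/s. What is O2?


Muskingum coefficients:
denom = 2*K*(1-X) + dt = 2*2.1*(1-0.24) + 2.1 = 5.292.
C0 = (dt - 2*K*X)/denom = (2.1 - 2*2.1*0.24)/5.292 = 0.2063.
C1 = (dt + 2*K*X)/denom = (2.1 + 2*2.1*0.24)/5.292 = 0.5873.
C2 = (2*K*(1-X) - dt)/denom = 0.2063.
O2 = C0*I2 + C1*I1 + C2*O1
   = 0.2063*132 + 0.5873*83 + 0.2063*24
   = 80.94 m^3/s.

80.94


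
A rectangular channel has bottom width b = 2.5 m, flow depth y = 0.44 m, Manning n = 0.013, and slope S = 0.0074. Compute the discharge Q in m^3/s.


For a rectangular channel, the cross-sectional area A = b * y = 2.5 * 0.44 = 1.1 m^2.
The wetted perimeter P = b + 2y = 2.5 + 2*0.44 = 3.38 m.
Hydraulic radius R = A/P = 1.1/3.38 = 0.3254 m.
Velocity V = (1/n)*R^(2/3)*S^(1/2) = (1/0.013)*0.3254^(2/3)*0.0074^(1/2) = 3.1308 m/s.
Discharge Q = A * V = 1.1 * 3.1308 = 3.444 m^3/s.

3.444


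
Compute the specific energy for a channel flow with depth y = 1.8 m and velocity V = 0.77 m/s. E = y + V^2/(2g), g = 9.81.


Specific energy E = y + V^2/(2g).
Velocity head = V^2/(2g) = 0.77^2 / (2*9.81) = 0.5929 / 19.62 = 0.0302 m.
E = 1.8 + 0.0302 = 1.8302 m.

1.8302


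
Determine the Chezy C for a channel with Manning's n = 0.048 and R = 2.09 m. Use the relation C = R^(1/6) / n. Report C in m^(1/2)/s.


The Chezy coefficient relates to Manning's n through C = R^(1/6) / n.
R^(1/6) = 2.09^(1/6) = 1.130727.
C = 1.130727 / 0.048 = 23.56 m^(1/2)/s.

23.56


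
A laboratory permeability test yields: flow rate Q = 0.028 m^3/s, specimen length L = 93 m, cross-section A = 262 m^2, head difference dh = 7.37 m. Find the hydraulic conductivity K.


From K = Q*L / (A*dh):
Numerator: Q*L = 0.028 * 93 = 2.604.
Denominator: A*dh = 262 * 7.37 = 1930.94.
K = 2.604 / 1930.94 = 0.001349 m/s.

0.001349


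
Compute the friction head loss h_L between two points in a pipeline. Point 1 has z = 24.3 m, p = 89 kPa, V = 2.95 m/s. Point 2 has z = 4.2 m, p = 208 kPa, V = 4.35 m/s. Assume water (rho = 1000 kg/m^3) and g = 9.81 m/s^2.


Total head at each section: H = z + p/(rho*g) + V^2/(2g).
H1 = 24.3 + 89*1000/(1000*9.81) + 2.95^2/(2*9.81)
   = 24.3 + 9.072 + 0.4436
   = 33.816 m.
H2 = 4.2 + 208*1000/(1000*9.81) + 4.35^2/(2*9.81)
   = 4.2 + 21.203 + 0.9644
   = 26.367 m.
h_L = H1 - H2 = 33.816 - 26.367 = 7.449 m.

7.449


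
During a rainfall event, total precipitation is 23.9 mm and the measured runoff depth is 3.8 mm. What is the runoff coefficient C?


The runoff coefficient C = runoff depth / rainfall depth.
C = 3.8 / 23.9
  = 0.159.

0.159


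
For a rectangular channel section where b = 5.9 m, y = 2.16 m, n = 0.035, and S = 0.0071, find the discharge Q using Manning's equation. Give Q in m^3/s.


For a rectangular channel, the cross-sectional area A = b * y = 5.9 * 2.16 = 12.74 m^2.
The wetted perimeter P = b + 2y = 5.9 + 2*2.16 = 10.22 m.
Hydraulic radius R = A/P = 12.74/10.22 = 1.247 m.
Velocity V = (1/n)*R^(2/3)*S^(1/2) = (1/0.035)*1.247^(2/3)*0.0071^(1/2) = 2.7891 m/s.
Discharge Q = A * V = 12.74 * 2.7891 = 35.544 m^3/s.

35.544


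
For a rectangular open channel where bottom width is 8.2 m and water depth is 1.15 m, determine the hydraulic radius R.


For a rectangular section:
Flow area A = b * y = 8.2 * 1.15 = 9.43 m^2.
Wetted perimeter P = b + 2y = 8.2 + 2*1.15 = 10.5 m.
Hydraulic radius R = A/P = 9.43 / 10.5 = 0.8981 m.

0.8981


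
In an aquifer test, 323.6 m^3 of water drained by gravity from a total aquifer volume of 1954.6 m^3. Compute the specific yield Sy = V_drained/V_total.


Specific yield Sy = Volume drained / Total volume.
Sy = 323.6 / 1954.6
   = 0.1656.

0.1656


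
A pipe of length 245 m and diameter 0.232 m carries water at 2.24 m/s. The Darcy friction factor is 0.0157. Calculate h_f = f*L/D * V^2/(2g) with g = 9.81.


Darcy-Weisbach equation: h_f = f * (L/D) * V^2/(2g).
f * L/D = 0.0157 * 245/0.232 = 16.5797.
V^2/(2g) = 2.24^2 / (2*9.81) = 5.0176 / 19.62 = 0.2557 m.
h_f = 16.5797 * 0.2557 = 4.24 m.

4.24


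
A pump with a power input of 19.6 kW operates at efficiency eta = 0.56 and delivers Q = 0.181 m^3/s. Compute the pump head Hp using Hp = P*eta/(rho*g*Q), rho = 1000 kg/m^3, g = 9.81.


Pump head formula: Hp = P * eta / (rho * g * Q).
Numerator: P * eta = 19.6 * 1000 * 0.56 = 10976.0 W.
Denominator: rho * g * Q = 1000 * 9.81 * 0.181 = 1775.61.
Hp = 10976.0 / 1775.61 = 6.18 m.

6.18


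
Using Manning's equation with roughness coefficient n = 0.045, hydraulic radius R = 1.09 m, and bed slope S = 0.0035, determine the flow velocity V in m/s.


Manning's equation gives V = (1/n) * R^(2/3) * S^(1/2).
First, compute R^(2/3) = 1.09^(2/3) = 1.0591.
Next, S^(1/2) = 0.0035^(1/2) = 0.059161.
Then 1/n = 1/0.045 = 22.22.
V = 22.22 * 1.0591 * 0.059161 = 1.3924 m/s.

1.3924


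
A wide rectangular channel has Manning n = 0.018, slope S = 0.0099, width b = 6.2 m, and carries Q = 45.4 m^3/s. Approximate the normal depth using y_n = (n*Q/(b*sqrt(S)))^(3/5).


We use the wide-channel approximation y_n = (n*Q/(b*sqrt(S)))^(3/5).
sqrt(S) = sqrt(0.0099) = 0.099499.
Numerator: n*Q = 0.018 * 45.4 = 0.8172.
Denominator: b*sqrt(S) = 6.2 * 0.099499 = 0.616894.
arg = 1.3247.
y_n = 1.3247^(3/5) = 1.1838 m.

1.1838


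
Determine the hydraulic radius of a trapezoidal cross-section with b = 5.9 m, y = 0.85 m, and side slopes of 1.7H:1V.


For a trapezoidal section with side slope z:
A = (b + z*y)*y = (5.9 + 1.7*0.85)*0.85 = 6.243 m^2.
P = b + 2*y*sqrt(1 + z^2) = 5.9 + 2*0.85*sqrt(1 + 1.7^2) = 9.253 m.
R = A/P = 6.243 / 9.253 = 0.6747 m.

0.6747


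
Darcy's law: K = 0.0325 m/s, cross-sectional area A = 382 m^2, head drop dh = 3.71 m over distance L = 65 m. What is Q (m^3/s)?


Darcy's law: Q = K * A * i, where i = dh/L.
Hydraulic gradient i = 3.71 / 65 = 0.057077.
Q = 0.0325 * 382 * 0.057077
  = 0.7086 m^3/s.

0.7086


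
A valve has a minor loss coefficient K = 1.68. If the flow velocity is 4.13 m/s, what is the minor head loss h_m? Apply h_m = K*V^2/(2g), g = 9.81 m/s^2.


Minor loss formula: h_m = K * V^2/(2g).
V^2 = 4.13^2 = 17.0569.
V^2/(2g) = 17.0569 / 19.62 = 0.8694 m.
h_m = 1.68 * 0.8694 = 1.4605 m.

1.4605


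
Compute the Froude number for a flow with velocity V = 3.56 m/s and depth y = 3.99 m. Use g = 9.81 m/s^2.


The Froude number is defined as Fr = V / sqrt(g*y).
g*y = 9.81 * 3.99 = 39.1419.
sqrt(g*y) = sqrt(39.1419) = 6.2563.
Fr = 3.56 / 6.2563 = 0.569.

0.569


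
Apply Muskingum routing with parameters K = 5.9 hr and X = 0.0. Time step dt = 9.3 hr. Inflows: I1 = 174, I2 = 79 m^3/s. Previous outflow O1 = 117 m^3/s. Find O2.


Muskingum coefficients:
denom = 2*K*(1-X) + dt = 2*5.9*(1-0.0) + 9.3 = 21.1.
C0 = (dt - 2*K*X)/denom = (9.3 - 2*5.9*0.0)/21.1 = 0.4408.
C1 = (dt + 2*K*X)/denom = (9.3 + 2*5.9*0.0)/21.1 = 0.4408.
C2 = (2*K*(1-X) - dt)/denom = 0.1185.
O2 = C0*I2 + C1*I1 + C2*O1
   = 0.4408*79 + 0.4408*174 + 0.1185*117
   = 125.37 m^3/s.

125.37


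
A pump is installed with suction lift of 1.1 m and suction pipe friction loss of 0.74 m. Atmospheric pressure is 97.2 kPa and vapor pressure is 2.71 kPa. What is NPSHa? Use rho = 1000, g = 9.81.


NPSHa = p_atm/(rho*g) - z_s - hf_s - p_vap/(rho*g).
p_atm/(rho*g) = 97.2*1000 / (1000*9.81) = 9.908 m.
p_vap/(rho*g) = 2.71*1000 / (1000*9.81) = 0.276 m.
NPSHa = 9.908 - 1.1 - 0.74 - 0.276
      = 7.79 m.

7.79


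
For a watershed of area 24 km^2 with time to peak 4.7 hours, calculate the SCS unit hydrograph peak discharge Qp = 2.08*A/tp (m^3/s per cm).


SCS formula: Qp = 2.08 * A / tp.
Qp = 2.08 * 24 / 4.7
   = 49.92 / 4.7
   = 10.62 m^3/s per cm.

10.62


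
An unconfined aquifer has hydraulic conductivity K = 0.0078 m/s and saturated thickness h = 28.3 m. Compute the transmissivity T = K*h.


Transmissivity is defined as T = K * h.
T = 0.0078 * 28.3
  = 0.2207 m^2/s.

0.2207


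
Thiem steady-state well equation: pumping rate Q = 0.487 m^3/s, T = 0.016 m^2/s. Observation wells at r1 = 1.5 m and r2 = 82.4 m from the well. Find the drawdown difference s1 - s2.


Thiem equation: s1 - s2 = Q/(2*pi*T) * ln(r2/r1).
ln(r2/r1) = ln(82.4/1.5) = 4.0061.
Q/(2*pi*T) = 0.487 / (2*pi*0.016) = 0.487 / 0.1005 = 4.8443.
s1 - s2 = 4.8443 * 4.0061 = 19.4068 m.

19.4068


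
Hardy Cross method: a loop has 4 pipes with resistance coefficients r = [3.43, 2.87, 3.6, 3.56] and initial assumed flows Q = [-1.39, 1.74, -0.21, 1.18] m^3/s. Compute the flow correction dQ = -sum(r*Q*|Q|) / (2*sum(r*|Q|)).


Numerator terms (r*Q*|Q|): 3.43*-1.39*|-1.39| = -6.6271; 2.87*1.74*|1.74| = 8.6892; 3.6*-0.21*|-0.21| = -0.1588; 3.56*1.18*|1.18| = 4.9569.
Sum of numerator = 6.8603.
Denominator terms (r*|Q|): 3.43*|-1.39| = 4.7677; 2.87*|1.74| = 4.9938; 3.6*|-0.21| = 0.756; 3.56*|1.18| = 4.2008.
2 * sum of denominator = 2 * 14.7183 = 29.4366.
dQ = -6.8603 / 29.4366 = -0.2331 m^3/s.

-0.2331


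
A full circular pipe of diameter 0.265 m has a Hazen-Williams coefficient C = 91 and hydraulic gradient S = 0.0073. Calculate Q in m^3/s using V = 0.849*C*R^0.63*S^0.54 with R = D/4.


For a full circular pipe, R = D/4 = 0.265/4 = 0.0663 m.
V = 0.849 * 91 * 0.0663^0.63 * 0.0073^0.54
  = 0.849 * 91 * 0.180862 * 0.070177
  = 0.9806 m/s.
Pipe area A = pi*D^2/4 = pi*0.265^2/4 = 0.0552 m^2.
Q = A * V = 0.0552 * 0.9806 = 0.0541 m^3/s.

0.0541


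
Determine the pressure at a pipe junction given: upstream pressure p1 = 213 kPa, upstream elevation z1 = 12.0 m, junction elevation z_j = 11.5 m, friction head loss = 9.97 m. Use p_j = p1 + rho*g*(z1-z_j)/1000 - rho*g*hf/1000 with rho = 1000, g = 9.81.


Junction pressure: p_j = p1 + rho*g*(z1 - z_j)/1000 - rho*g*hf/1000.
Elevation term = 1000*9.81*(12.0 - 11.5)/1000 = 4.905 kPa.
Friction term = 1000*9.81*9.97/1000 = 97.806 kPa.
p_j = 213 + 4.905 - 97.806 = 120.1 kPa.

120.1


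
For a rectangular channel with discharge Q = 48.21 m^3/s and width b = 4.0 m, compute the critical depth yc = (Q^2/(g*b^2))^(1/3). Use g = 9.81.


Using yc = (Q^2 / (g * b^2))^(1/3):
Q^2 = 48.21^2 = 2324.2.
g * b^2 = 9.81 * 4.0^2 = 9.81 * 16.0 = 156.96.
Q^2 / (g*b^2) = 2324.2 / 156.96 = 14.8076.
yc = 14.8076^(1/3) = 2.4556 m.

2.4556


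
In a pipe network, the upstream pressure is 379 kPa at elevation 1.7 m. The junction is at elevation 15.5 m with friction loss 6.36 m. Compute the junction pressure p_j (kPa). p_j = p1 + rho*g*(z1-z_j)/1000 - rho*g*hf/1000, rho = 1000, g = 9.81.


Junction pressure: p_j = p1 + rho*g*(z1 - z_j)/1000 - rho*g*hf/1000.
Elevation term = 1000*9.81*(1.7 - 15.5)/1000 = -135.378 kPa.
Friction term = 1000*9.81*6.36/1000 = 62.392 kPa.
p_j = 379 + -135.378 - 62.392 = 181.23 kPa.

181.23


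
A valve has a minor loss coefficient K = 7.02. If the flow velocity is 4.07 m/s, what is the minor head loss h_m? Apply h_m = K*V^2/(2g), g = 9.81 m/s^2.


Minor loss formula: h_m = K * V^2/(2g).
V^2 = 4.07^2 = 16.5649.
V^2/(2g) = 16.5649 / 19.62 = 0.8443 m.
h_m = 7.02 * 0.8443 = 5.9269 m.

5.9269


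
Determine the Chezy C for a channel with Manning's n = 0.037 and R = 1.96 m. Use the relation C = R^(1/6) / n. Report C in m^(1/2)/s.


The Chezy coefficient relates to Manning's n through C = R^(1/6) / n.
R^(1/6) = 1.96^(1/6) = 1.118689.
C = 1.118689 / 0.037 = 30.23 m^(1/2)/s.

30.23


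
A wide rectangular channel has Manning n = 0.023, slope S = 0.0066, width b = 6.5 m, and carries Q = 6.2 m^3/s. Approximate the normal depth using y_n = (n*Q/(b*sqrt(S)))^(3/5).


We use the wide-channel approximation y_n = (n*Q/(b*sqrt(S)))^(3/5).
sqrt(S) = sqrt(0.0066) = 0.08124.
Numerator: n*Q = 0.023 * 6.2 = 0.1426.
Denominator: b*sqrt(S) = 6.5 * 0.08124 = 0.52806.
arg = 0.27.
y_n = 0.27^(3/5) = 0.4559 m.

0.4559


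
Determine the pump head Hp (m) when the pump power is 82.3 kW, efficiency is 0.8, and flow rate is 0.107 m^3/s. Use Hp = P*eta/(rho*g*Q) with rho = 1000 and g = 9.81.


Pump head formula: Hp = P * eta / (rho * g * Q).
Numerator: P * eta = 82.3 * 1000 * 0.8 = 65840.0 W.
Denominator: rho * g * Q = 1000 * 9.81 * 0.107 = 1049.67.
Hp = 65840.0 / 1049.67 = 62.72 m.

62.72


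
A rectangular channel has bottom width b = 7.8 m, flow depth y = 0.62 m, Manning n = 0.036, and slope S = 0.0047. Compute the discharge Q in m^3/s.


For a rectangular channel, the cross-sectional area A = b * y = 7.8 * 0.62 = 4.84 m^2.
The wetted perimeter P = b + 2y = 7.8 + 2*0.62 = 9.04 m.
Hydraulic radius R = A/P = 4.84/9.04 = 0.535 m.
Velocity V = (1/n)*R^(2/3)*S^(1/2) = (1/0.036)*0.535^(2/3)*0.0047^(1/2) = 1.2549 m/s.
Discharge Q = A * V = 4.84 * 1.2549 = 6.069 m^3/s.

6.069


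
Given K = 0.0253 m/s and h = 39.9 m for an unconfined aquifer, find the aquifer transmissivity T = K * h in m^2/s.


Transmissivity is defined as T = K * h.
T = 0.0253 * 39.9
  = 1.0095 m^2/s.

1.0095


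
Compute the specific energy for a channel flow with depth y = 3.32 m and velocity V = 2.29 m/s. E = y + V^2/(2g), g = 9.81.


Specific energy E = y + V^2/(2g).
Velocity head = V^2/(2g) = 2.29^2 / (2*9.81) = 5.2441 / 19.62 = 0.2673 m.
E = 3.32 + 0.2673 = 3.5873 m.

3.5873


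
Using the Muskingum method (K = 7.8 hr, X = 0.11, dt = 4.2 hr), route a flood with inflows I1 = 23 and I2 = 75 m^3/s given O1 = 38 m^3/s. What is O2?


Muskingum coefficients:
denom = 2*K*(1-X) + dt = 2*7.8*(1-0.11) + 4.2 = 18.084.
C0 = (dt - 2*K*X)/denom = (4.2 - 2*7.8*0.11)/18.084 = 0.1374.
C1 = (dt + 2*K*X)/denom = (4.2 + 2*7.8*0.11)/18.084 = 0.3271.
C2 = (2*K*(1-X) - dt)/denom = 0.5355.
O2 = C0*I2 + C1*I1 + C2*O1
   = 0.1374*75 + 0.3271*23 + 0.5355*38
   = 38.18 m^3/s.

38.18


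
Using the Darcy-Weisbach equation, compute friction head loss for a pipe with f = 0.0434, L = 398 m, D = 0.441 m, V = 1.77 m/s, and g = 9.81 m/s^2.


Darcy-Weisbach equation: h_f = f * (L/D) * V^2/(2g).
f * L/D = 0.0434 * 398/0.441 = 39.1683.
V^2/(2g) = 1.77^2 / (2*9.81) = 3.1329 / 19.62 = 0.1597 m.
h_f = 39.1683 * 0.1597 = 6.254 m.

6.254


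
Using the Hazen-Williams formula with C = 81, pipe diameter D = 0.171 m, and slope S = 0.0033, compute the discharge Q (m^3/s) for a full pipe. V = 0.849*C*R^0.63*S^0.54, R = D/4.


For a full circular pipe, R = D/4 = 0.171/4 = 0.0428 m.
V = 0.849 * 81 * 0.0428^0.63 * 0.0033^0.54
  = 0.849 * 81 * 0.137243 * 0.045709
  = 0.4314 m/s.
Pipe area A = pi*D^2/4 = pi*0.171^2/4 = 0.023 m^2.
Q = A * V = 0.023 * 0.4314 = 0.0099 m^3/s.

0.0099


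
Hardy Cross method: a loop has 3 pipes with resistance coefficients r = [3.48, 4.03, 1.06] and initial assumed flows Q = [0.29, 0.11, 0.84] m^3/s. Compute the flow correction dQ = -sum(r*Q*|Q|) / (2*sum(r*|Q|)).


Numerator terms (r*Q*|Q|): 3.48*0.29*|0.29| = 0.2927; 4.03*0.11*|0.11| = 0.0488; 1.06*0.84*|0.84| = 0.7479.
Sum of numerator = 1.0894.
Denominator terms (r*|Q|): 3.48*|0.29| = 1.0092; 4.03*|0.11| = 0.4433; 1.06*|0.84| = 0.8904.
2 * sum of denominator = 2 * 2.3429 = 4.6858.
dQ = -1.0894 / 4.6858 = -0.2325 m^3/s.

-0.2325


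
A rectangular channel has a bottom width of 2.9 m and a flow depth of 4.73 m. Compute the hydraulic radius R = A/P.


For a rectangular section:
Flow area A = b * y = 2.9 * 4.73 = 13.72 m^2.
Wetted perimeter P = b + 2y = 2.9 + 2*4.73 = 12.36 m.
Hydraulic radius R = A/P = 13.72 / 12.36 = 1.1098 m.

1.1098


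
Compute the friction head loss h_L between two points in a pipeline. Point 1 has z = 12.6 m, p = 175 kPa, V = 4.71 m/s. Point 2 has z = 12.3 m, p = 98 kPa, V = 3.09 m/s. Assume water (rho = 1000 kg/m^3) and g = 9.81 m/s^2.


Total head at each section: H = z + p/(rho*g) + V^2/(2g).
H1 = 12.6 + 175*1000/(1000*9.81) + 4.71^2/(2*9.81)
   = 12.6 + 17.839 + 1.1307
   = 31.57 m.
H2 = 12.3 + 98*1000/(1000*9.81) + 3.09^2/(2*9.81)
   = 12.3 + 9.99 + 0.4867
   = 22.776 m.
h_L = H1 - H2 = 31.57 - 22.776 = 8.793 m.

8.793


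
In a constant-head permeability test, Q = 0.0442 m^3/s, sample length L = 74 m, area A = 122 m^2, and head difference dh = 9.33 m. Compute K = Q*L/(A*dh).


From K = Q*L / (A*dh):
Numerator: Q*L = 0.0442 * 74 = 3.2708.
Denominator: A*dh = 122 * 9.33 = 1138.26.
K = 3.2708 / 1138.26 = 0.002874 m/s.

0.002874


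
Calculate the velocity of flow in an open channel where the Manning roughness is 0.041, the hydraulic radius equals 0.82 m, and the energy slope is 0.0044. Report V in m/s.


Manning's equation gives V = (1/n) * R^(2/3) * S^(1/2).
First, compute R^(2/3) = 0.82^(2/3) = 0.8761.
Next, S^(1/2) = 0.0044^(1/2) = 0.066332.
Then 1/n = 1/0.041 = 24.39.
V = 24.39 * 0.8761 * 0.066332 = 1.4174 m/s.

1.4174


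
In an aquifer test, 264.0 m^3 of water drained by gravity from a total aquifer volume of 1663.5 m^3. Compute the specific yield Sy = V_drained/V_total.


Specific yield Sy = Volume drained / Total volume.
Sy = 264.0 / 1663.5
   = 0.1587.

0.1587


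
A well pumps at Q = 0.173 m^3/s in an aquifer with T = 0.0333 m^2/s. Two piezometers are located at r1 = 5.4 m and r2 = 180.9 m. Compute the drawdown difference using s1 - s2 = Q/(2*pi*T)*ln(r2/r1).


Thiem equation: s1 - s2 = Q/(2*pi*T) * ln(r2/r1).
ln(r2/r1) = ln(180.9/5.4) = 3.5115.
Q/(2*pi*T) = 0.173 / (2*pi*0.0333) = 0.173 / 0.2092 = 0.8268.
s1 - s2 = 0.8268 * 3.5115 = 2.9035 m.

2.9035


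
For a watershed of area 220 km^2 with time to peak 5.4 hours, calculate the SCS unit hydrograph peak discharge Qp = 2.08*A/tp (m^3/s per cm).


SCS formula: Qp = 2.08 * A / tp.
Qp = 2.08 * 220 / 5.4
   = 457.6 / 5.4
   = 84.74 m^3/s per cm.

84.74


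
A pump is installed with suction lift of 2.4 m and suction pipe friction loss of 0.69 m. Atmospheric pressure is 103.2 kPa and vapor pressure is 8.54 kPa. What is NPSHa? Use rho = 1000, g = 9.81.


NPSHa = p_atm/(rho*g) - z_s - hf_s - p_vap/(rho*g).
p_atm/(rho*g) = 103.2*1000 / (1000*9.81) = 10.52 m.
p_vap/(rho*g) = 8.54*1000 / (1000*9.81) = 0.871 m.
NPSHa = 10.52 - 2.4 - 0.69 - 0.871
      = 6.56 m.

6.56


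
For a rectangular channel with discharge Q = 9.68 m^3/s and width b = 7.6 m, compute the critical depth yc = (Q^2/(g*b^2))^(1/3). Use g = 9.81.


Using yc = (Q^2 / (g * b^2))^(1/3):
Q^2 = 9.68^2 = 93.7.
g * b^2 = 9.81 * 7.6^2 = 9.81 * 57.76 = 566.63.
Q^2 / (g*b^2) = 93.7 / 566.63 = 0.1654.
yc = 0.1654^(1/3) = 0.5489 m.

0.5489


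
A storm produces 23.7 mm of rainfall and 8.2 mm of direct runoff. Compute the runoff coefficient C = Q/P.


The runoff coefficient C = runoff depth / rainfall depth.
C = 8.2 / 23.7
  = 0.346.

0.346


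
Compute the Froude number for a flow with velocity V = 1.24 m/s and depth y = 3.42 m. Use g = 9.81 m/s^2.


The Froude number is defined as Fr = V / sqrt(g*y).
g*y = 9.81 * 3.42 = 33.5502.
sqrt(g*y) = sqrt(33.5502) = 5.7923.
Fr = 1.24 / 5.7923 = 0.2141.

0.2141


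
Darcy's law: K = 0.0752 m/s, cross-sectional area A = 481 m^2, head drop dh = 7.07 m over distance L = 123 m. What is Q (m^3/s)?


Darcy's law: Q = K * A * i, where i = dh/L.
Hydraulic gradient i = 7.07 / 123 = 0.05748.
Q = 0.0752 * 481 * 0.05748
  = 2.0791 m^3/s.

2.0791


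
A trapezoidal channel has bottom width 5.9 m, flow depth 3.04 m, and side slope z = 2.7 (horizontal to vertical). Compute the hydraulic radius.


For a trapezoidal section with side slope z:
A = (b + z*y)*y = (5.9 + 2.7*3.04)*3.04 = 42.888 m^2.
P = b + 2*y*sqrt(1 + z^2) = 5.9 + 2*3.04*sqrt(1 + 2.7^2) = 23.406 m.
R = A/P = 42.888 / 23.406 = 1.8324 m.

1.8324


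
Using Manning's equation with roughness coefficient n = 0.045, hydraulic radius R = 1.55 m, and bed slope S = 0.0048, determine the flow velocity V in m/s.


Manning's equation gives V = (1/n) * R^(2/3) * S^(1/2).
First, compute R^(2/3) = 1.55^(2/3) = 1.3393.
Next, S^(1/2) = 0.0048^(1/2) = 0.069282.
Then 1/n = 1/0.045 = 22.22.
V = 22.22 * 1.3393 * 0.069282 = 2.062 m/s.

2.062


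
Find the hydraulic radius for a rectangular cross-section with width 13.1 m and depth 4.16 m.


For a rectangular section:
Flow area A = b * y = 13.1 * 4.16 = 54.5 m^2.
Wetted perimeter P = b + 2y = 13.1 + 2*4.16 = 21.42 m.
Hydraulic radius R = A/P = 54.5 / 21.42 = 2.5442 m.

2.5442


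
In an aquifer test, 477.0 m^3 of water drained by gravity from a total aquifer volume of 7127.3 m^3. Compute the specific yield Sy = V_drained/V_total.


Specific yield Sy = Volume drained / Total volume.
Sy = 477.0 / 7127.3
   = 0.0669.

0.0669


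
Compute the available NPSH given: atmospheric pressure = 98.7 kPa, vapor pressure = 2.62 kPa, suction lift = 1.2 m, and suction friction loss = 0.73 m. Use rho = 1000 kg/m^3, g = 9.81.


NPSHa = p_atm/(rho*g) - z_s - hf_s - p_vap/(rho*g).
p_atm/(rho*g) = 98.7*1000 / (1000*9.81) = 10.061 m.
p_vap/(rho*g) = 2.62*1000 / (1000*9.81) = 0.267 m.
NPSHa = 10.061 - 1.2 - 0.73 - 0.267
      = 7.86 m.

7.86


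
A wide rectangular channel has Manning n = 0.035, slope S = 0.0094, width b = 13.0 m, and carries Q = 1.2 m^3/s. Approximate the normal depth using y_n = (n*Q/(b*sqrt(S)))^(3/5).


We use the wide-channel approximation y_n = (n*Q/(b*sqrt(S)))^(3/5).
sqrt(S) = sqrt(0.0094) = 0.096954.
Numerator: n*Q = 0.035 * 1.2 = 0.042.
Denominator: b*sqrt(S) = 13.0 * 0.096954 = 1.260402.
arg = 0.0333.
y_n = 0.0333^(3/5) = 0.1299 m.

0.1299


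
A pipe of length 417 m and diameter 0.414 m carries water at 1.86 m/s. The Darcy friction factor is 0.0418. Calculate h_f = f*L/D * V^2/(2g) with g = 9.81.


Darcy-Weisbach equation: h_f = f * (L/D) * V^2/(2g).
f * L/D = 0.0418 * 417/0.414 = 42.1029.
V^2/(2g) = 1.86^2 / (2*9.81) = 3.4596 / 19.62 = 0.1763 m.
h_f = 42.1029 * 0.1763 = 7.424 m.

7.424


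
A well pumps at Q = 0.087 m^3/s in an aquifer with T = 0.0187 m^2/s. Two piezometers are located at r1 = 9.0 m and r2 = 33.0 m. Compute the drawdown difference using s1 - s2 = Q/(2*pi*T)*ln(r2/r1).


Thiem equation: s1 - s2 = Q/(2*pi*T) * ln(r2/r1).
ln(r2/r1) = ln(33.0/9.0) = 1.2993.
Q/(2*pi*T) = 0.087 / (2*pi*0.0187) = 0.087 / 0.1175 = 0.7405.
s1 - s2 = 0.7405 * 1.2993 = 0.9621 m.

0.9621


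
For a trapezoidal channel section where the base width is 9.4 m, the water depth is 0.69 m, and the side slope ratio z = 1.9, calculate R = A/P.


For a trapezoidal section with side slope z:
A = (b + z*y)*y = (9.4 + 1.9*0.69)*0.69 = 7.391 m^2.
P = b + 2*y*sqrt(1 + z^2) = 9.4 + 2*0.69*sqrt(1 + 1.9^2) = 12.363 m.
R = A/P = 7.391 / 12.363 = 0.5978 m.

0.5978


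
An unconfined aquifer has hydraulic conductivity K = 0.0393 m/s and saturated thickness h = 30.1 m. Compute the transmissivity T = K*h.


Transmissivity is defined as T = K * h.
T = 0.0393 * 30.1
  = 1.1829 m^2/s.

1.1829


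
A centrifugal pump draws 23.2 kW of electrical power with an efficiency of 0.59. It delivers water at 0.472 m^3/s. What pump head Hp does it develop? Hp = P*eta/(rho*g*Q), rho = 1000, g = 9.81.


Pump head formula: Hp = P * eta / (rho * g * Q).
Numerator: P * eta = 23.2 * 1000 * 0.59 = 13688.0 W.
Denominator: rho * g * Q = 1000 * 9.81 * 0.472 = 4630.32.
Hp = 13688.0 / 4630.32 = 2.96 m.

2.96


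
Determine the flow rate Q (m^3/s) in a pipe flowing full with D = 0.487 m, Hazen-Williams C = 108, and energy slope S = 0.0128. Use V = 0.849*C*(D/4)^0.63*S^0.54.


For a full circular pipe, R = D/4 = 0.487/4 = 0.1217 m.
V = 0.849 * 108 * 0.1217^0.63 * 0.0128^0.54
  = 0.849 * 108 * 0.265366 * 0.095037
  = 2.3124 m/s.
Pipe area A = pi*D^2/4 = pi*0.487^2/4 = 0.1863 m^2.
Q = A * V = 0.1863 * 2.3124 = 0.4307 m^3/s.

0.4307


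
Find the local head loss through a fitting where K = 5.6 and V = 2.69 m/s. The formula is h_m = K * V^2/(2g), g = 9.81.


Minor loss formula: h_m = K * V^2/(2g).
V^2 = 2.69^2 = 7.2361.
V^2/(2g) = 7.2361 / 19.62 = 0.3688 m.
h_m = 5.6 * 0.3688 = 2.0653 m.

2.0653


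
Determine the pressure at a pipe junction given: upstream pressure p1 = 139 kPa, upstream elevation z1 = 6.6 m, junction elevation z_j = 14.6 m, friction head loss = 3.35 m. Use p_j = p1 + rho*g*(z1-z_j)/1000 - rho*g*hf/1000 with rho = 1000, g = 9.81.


Junction pressure: p_j = p1 + rho*g*(z1 - z_j)/1000 - rho*g*hf/1000.
Elevation term = 1000*9.81*(6.6 - 14.6)/1000 = -78.48 kPa.
Friction term = 1000*9.81*3.35/1000 = 32.864 kPa.
p_j = 139 + -78.48 - 32.864 = 27.66 kPa.

27.66


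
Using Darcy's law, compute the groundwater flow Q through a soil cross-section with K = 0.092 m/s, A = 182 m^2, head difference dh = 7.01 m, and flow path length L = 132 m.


Darcy's law: Q = K * A * i, where i = dh/L.
Hydraulic gradient i = 7.01 / 132 = 0.053106.
Q = 0.092 * 182 * 0.053106
  = 0.8892 m^3/s.

0.8892


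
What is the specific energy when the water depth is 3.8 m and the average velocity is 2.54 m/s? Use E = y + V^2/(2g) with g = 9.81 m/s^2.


Specific energy E = y + V^2/(2g).
Velocity head = V^2/(2g) = 2.54^2 / (2*9.81) = 6.4516 / 19.62 = 0.3288 m.
E = 3.8 + 0.3288 = 4.1288 m.

4.1288


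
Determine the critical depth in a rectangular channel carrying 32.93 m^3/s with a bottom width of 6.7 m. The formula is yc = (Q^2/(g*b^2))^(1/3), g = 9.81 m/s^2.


Using yc = (Q^2 / (g * b^2))^(1/3):
Q^2 = 32.93^2 = 1084.38.
g * b^2 = 9.81 * 6.7^2 = 9.81 * 44.89 = 440.37.
Q^2 / (g*b^2) = 1084.38 / 440.37 = 2.4624.
yc = 2.4624^(1/3) = 1.3504 m.

1.3504


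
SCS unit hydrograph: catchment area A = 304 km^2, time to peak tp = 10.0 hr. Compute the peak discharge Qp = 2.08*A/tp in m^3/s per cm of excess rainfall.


SCS formula: Qp = 2.08 * A / tp.
Qp = 2.08 * 304 / 10.0
   = 632.32 / 10.0
   = 63.23 m^3/s per cm.

63.23


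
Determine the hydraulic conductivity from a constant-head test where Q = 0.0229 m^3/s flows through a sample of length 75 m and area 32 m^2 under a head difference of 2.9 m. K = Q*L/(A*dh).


From K = Q*L / (A*dh):
Numerator: Q*L = 0.0229 * 75 = 1.7175.
Denominator: A*dh = 32 * 2.9 = 92.8.
K = 1.7175 / 92.8 = 0.018508 m/s.

0.018508


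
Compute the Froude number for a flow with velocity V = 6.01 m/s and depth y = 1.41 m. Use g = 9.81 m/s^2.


The Froude number is defined as Fr = V / sqrt(g*y).
g*y = 9.81 * 1.41 = 13.8321.
sqrt(g*y) = sqrt(13.8321) = 3.7192.
Fr = 6.01 / 3.7192 = 1.616.

1.616


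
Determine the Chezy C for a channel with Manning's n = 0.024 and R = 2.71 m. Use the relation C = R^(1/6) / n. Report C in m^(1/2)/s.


The Chezy coefficient relates to Manning's n through C = R^(1/6) / n.
R^(1/6) = 2.71^(1/6) = 1.18076.
C = 1.18076 / 0.024 = 49.2 m^(1/2)/s.

49.2


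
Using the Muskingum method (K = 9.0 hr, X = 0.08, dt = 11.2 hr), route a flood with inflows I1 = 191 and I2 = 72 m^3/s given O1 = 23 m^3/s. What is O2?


Muskingum coefficients:
denom = 2*K*(1-X) + dt = 2*9.0*(1-0.08) + 11.2 = 27.76.
C0 = (dt - 2*K*X)/denom = (11.2 - 2*9.0*0.08)/27.76 = 0.3516.
C1 = (dt + 2*K*X)/denom = (11.2 + 2*9.0*0.08)/27.76 = 0.4553.
C2 = (2*K*(1-X) - dt)/denom = 0.1931.
O2 = C0*I2 + C1*I1 + C2*O1
   = 0.3516*72 + 0.4553*191 + 0.1931*23
   = 116.72 m^3/s.

116.72


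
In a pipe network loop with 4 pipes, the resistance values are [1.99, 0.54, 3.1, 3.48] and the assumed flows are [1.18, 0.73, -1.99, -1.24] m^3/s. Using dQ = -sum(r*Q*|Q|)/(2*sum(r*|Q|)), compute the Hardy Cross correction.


Numerator terms (r*Q*|Q|): 1.99*1.18*|1.18| = 2.7709; 0.54*0.73*|0.73| = 0.2878; 3.1*-1.99*|-1.99| = -12.2763; 3.48*-1.24*|-1.24| = -5.3508.
Sum of numerator = -14.5685.
Denominator terms (r*|Q|): 1.99*|1.18| = 2.3482; 0.54*|0.73| = 0.3942; 3.1*|-1.99| = 6.169; 3.48*|-1.24| = 4.3152.
2 * sum of denominator = 2 * 13.2266 = 26.4532.
dQ = --14.5685 / 26.4532 = 0.5507 m^3/s.

0.5507


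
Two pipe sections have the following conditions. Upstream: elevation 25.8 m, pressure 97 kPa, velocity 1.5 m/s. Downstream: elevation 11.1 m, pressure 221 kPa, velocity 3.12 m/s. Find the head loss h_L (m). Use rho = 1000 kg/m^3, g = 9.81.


Total head at each section: H = z + p/(rho*g) + V^2/(2g).
H1 = 25.8 + 97*1000/(1000*9.81) + 1.5^2/(2*9.81)
   = 25.8 + 9.888 + 0.1147
   = 35.803 m.
H2 = 11.1 + 221*1000/(1000*9.81) + 3.12^2/(2*9.81)
   = 11.1 + 22.528 + 0.4961
   = 34.124 m.
h_L = H1 - H2 = 35.803 - 34.124 = 1.678 m.

1.678


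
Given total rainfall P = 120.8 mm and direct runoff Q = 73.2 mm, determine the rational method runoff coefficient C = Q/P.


The runoff coefficient C = runoff depth / rainfall depth.
C = 73.2 / 120.8
  = 0.606.

0.606


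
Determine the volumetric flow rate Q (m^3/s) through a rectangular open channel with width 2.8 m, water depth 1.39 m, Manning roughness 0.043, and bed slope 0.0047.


For a rectangular channel, the cross-sectional area A = b * y = 2.8 * 1.39 = 3.89 m^2.
The wetted perimeter P = b + 2y = 2.8 + 2*1.39 = 5.58 m.
Hydraulic radius R = A/P = 3.89/5.58 = 0.6975 m.
Velocity V = (1/n)*R^(2/3)*S^(1/2) = (1/0.043)*0.6975^(2/3)*0.0047^(1/2) = 1.2539 m/s.
Discharge Q = A * V = 3.89 * 1.2539 = 4.88 m^3/s.

4.88


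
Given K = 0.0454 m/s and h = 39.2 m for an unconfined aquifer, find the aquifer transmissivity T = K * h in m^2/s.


Transmissivity is defined as T = K * h.
T = 0.0454 * 39.2
  = 1.7797 m^2/s.

1.7797


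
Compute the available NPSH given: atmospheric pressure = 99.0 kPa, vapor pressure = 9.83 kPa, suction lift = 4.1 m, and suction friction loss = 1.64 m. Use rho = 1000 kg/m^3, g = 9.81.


NPSHa = p_atm/(rho*g) - z_s - hf_s - p_vap/(rho*g).
p_atm/(rho*g) = 99.0*1000 / (1000*9.81) = 10.092 m.
p_vap/(rho*g) = 9.83*1000 / (1000*9.81) = 1.002 m.
NPSHa = 10.092 - 4.1 - 1.64 - 1.002
      = 3.35 m.

3.35


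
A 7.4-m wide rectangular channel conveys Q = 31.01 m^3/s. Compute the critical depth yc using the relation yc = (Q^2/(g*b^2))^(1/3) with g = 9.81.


Using yc = (Q^2 / (g * b^2))^(1/3):
Q^2 = 31.01^2 = 961.62.
g * b^2 = 9.81 * 7.4^2 = 9.81 * 54.76 = 537.2.
Q^2 / (g*b^2) = 961.62 / 537.2 = 1.7901.
yc = 1.7901^(1/3) = 1.2142 m.

1.2142


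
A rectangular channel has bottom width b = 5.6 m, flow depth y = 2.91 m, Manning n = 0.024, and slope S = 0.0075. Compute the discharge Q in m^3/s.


For a rectangular channel, the cross-sectional area A = b * y = 5.6 * 2.91 = 16.3 m^2.
The wetted perimeter P = b + 2y = 5.6 + 2*2.91 = 11.42 m.
Hydraulic radius R = A/P = 16.3/11.42 = 1.427 m.
Velocity V = (1/n)*R^(2/3)*S^(1/2) = (1/0.024)*1.427^(2/3)*0.0075^(1/2) = 4.5736 m/s.
Discharge Q = A * V = 16.3 * 4.5736 = 74.532 m^3/s.

74.532


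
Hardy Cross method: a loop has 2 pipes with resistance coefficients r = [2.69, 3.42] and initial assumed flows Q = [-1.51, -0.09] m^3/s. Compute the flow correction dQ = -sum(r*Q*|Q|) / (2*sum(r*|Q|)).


Numerator terms (r*Q*|Q|): 2.69*-1.51*|-1.51| = -6.1335; 3.42*-0.09*|-0.09| = -0.0277.
Sum of numerator = -6.1612.
Denominator terms (r*|Q|): 2.69*|-1.51| = 4.0619; 3.42*|-0.09| = 0.3078.
2 * sum of denominator = 2 * 4.3697 = 8.7394.
dQ = --6.1612 / 8.7394 = 0.705 m^3/s.

0.705


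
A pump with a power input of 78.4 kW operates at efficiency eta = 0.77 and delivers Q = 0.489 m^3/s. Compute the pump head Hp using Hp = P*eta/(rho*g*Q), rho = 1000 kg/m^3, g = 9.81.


Pump head formula: Hp = P * eta / (rho * g * Q).
Numerator: P * eta = 78.4 * 1000 * 0.77 = 60368.0 W.
Denominator: rho * g * Q = 1000 * 9.81 * 0.489 = 4797.09.
Hp = 60368.0 / 4797.09 = 12.58 m.

12.58


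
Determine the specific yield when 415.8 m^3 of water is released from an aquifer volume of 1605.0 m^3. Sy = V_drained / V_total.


Specific yield Sy = Volume drained / Total volume.
Sy = 415.8 / 1605.0
   = 0.2591.

0.2591


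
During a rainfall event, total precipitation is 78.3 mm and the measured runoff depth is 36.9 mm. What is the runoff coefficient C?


The runoff coefficient C = runoff depth / rainfall depth.
C = 36.9 / 78.3
  = 0.4713.

0.4713


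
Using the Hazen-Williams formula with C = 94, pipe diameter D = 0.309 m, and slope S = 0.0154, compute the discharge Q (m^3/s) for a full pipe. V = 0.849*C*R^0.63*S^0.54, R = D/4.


For a full circular pipe, R = D/4 = 0.309/4 = 0.0772 m.
V = 0.849 * 94 * 0.0772^0.63 * 0.0154^0.54
  = 0.849 * 94 * 0.19924 * 0.105017
  = 1.6698 m/s.
Pipe area A = pi*D^2/4 = pi*0.309^2/4 = 0.075 m^2.
Q = A * V = 0.075 * 1.6698 = 0.1252 m^3/s.

0.1252


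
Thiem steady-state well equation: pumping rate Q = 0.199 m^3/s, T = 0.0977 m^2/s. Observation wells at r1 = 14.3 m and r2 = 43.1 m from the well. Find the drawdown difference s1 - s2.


Thiem equation: s1 - s2 = Q/(2*pi*T) * ln(r2/r1).
ln(r2/r1) = ln(43.1/14.3) = 1.1033.
Q/(2*pi*T) = 0.199 / (2*pi*0.0977) = 0.199 / 0.6139 = 0.3242.
s1 - s2 = 0.3242 * 1.1033 = 0.3576 m.

0.3576


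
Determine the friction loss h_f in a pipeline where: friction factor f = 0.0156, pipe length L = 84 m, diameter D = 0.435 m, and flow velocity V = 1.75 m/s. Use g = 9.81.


Darcy-Weisbach equation: h_f = f * (L/D) * V^2/(2g).
f * L/D = 0.0156 * 84/0.435 = 3.0124.
V^2/(2g) = 1.75^2 / (2*9.81) = 3.0625 / 19.62 = 0.1561 m.
h_f = 3.0124 * 0.1561 = 0.47 m.

0.47


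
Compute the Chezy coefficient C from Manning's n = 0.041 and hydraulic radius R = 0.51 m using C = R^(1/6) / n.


The Chezy coefficient relates to Manning's n through C = R^(1/6) / n.
R^(1/6) = 0.51^(1/6) = 0.893844.
C = 0.893844 / 0.041 = 21.8 m^(1/2)/s.

21.8


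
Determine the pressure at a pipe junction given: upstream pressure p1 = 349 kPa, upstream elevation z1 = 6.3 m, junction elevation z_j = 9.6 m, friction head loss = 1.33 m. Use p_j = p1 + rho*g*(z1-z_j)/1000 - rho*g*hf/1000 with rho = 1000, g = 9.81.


Junction pressure: p_j = p1 + rho*g*(z1 - z_j)/1000 - rho*g*hf/1000.
Elevation term = 1000*9.81*(6.3 - 9.6)/1000 = -32.373 kPa.
Friction term = 1000*9.81*1.33/1000 = 13.047 kPa.
p_j = 349 + -32.373 - 13.047 = 303.58 kPa.

303.58


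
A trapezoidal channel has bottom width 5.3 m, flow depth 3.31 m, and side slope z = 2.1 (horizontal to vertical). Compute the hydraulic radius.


For a trapezoidal section with side slope z:
A = (b + z*y)*y = (5.3 + 2.1*3.31)*3.31 = 40.551 m^2.
P = b + 2*y*sqrt(1 + z^2) = 5.3 + 2*3.31*sqrt(1 + 2.1^2) = 20.698 m.
R = A/P = 40.551 / 20.698 = 1.9592 m.

1.9592


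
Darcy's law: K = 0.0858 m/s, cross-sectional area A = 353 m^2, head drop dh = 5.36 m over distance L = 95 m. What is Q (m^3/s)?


Darcy's law: Q = K * A * i, where i = dh/L.
Hydraulic gradient i = 5.36 / 95 = 0.056421.
Q = 0.0858 * 353 * 0.056421
  = 1.7088 m^3/s.

1.7088


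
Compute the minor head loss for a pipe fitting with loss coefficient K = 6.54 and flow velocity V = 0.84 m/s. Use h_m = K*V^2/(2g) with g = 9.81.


Minor loss formula: h_m = K * V^2/(2g).
V^2 = 0.84^2 = 0.7056.
V^2/(2g) = 0.7056 / 19.62 = 0.036 m.
h_m = 6.54 * 0.036 = 0.2352 m.

0.2352


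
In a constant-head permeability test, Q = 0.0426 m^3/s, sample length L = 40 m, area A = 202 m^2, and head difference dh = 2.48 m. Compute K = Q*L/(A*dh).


From K = Q*L / (A*dh):
Numerator: Q*L = 0.0426 * 40 = 1.704.
Denominator: A*dh = 202 * 2.48 = 500.96.
K = 1.704 / 500.96 = 0.003401 m/s.

0.003401


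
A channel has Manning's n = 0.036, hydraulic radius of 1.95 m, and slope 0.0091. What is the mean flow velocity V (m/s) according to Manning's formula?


Manning's equation gives V = (1/n) * R^(2/3) * S^(1/2).
First, compute R^(2/3) = 1.95^(2/3) = 1.5608.
Next, S^(1/2) = 0.0091^(1/2) = 0.095394.
Then 1/n = 1/0.036 = 27.78.
V = 27.78 * 1.5608 * 0.095394 = 4.1359 m/s.

4.1359
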